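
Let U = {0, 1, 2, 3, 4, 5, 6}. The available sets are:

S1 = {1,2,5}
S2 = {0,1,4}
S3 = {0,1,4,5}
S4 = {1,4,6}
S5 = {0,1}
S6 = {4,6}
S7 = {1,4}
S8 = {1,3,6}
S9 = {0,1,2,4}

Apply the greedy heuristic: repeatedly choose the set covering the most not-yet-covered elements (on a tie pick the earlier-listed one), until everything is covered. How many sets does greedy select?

3

Pick 1: S3 covers 4 new elements (0, 1, 4, 5).
Pick 2: S8 covers 2 new elements (3, 6).
Pick 3: S1 covers 1 new elements (2).
Greedy uses 3 sets.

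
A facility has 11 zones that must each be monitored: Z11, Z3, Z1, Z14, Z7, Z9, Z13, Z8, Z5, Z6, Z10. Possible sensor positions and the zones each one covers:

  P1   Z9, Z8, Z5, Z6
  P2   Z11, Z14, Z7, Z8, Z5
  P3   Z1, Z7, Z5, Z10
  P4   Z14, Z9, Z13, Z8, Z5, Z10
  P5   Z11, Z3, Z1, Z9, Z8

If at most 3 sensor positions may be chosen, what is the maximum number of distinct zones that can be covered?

10

Choosing P1, P4, P5 covers {Z11, Z3, Z1, Z14, Z9, Z13, Z8, Z5, Z6, Z10} — 10 zones.
No choice of 3 sensor positions does better; here Z7 is left uncovered.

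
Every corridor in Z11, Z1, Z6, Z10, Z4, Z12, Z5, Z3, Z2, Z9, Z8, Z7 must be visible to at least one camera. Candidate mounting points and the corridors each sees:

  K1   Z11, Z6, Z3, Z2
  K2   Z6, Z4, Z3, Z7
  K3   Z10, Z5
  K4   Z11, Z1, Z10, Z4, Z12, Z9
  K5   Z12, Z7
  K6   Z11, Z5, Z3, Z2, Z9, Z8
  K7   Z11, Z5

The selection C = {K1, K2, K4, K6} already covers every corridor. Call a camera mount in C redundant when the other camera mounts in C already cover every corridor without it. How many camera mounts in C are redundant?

1

Drop K1: the rest still cover every corridor — redundant.
Drop K2: Z7 uncovered — not redundant.
Drop K4: Z1, Z10, Z12 uncovered — not redundant.
Drop K6: Z5, Z8 uncovered — not redundant.
1 redundant: K1.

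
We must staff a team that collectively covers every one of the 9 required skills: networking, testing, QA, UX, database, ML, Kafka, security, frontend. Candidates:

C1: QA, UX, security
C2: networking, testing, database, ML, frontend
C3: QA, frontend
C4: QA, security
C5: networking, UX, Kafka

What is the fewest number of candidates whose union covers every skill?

C1, C2, C5 together cover {networking, testing, QA, UX, database, ML, Kafka, security, frontend} — every skill.
No 2 of the 5 candidates cover everything (all 10 pairs fall short), so 3 is minimum.

3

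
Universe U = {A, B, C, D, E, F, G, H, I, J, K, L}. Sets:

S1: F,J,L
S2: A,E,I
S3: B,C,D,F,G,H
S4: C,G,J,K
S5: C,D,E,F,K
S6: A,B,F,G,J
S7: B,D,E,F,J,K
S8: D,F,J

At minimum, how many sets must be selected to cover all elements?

S1, S2, S3, S4 together cover {A, B, C, D, E, F, G, H, I, J, K, L} — every element.
No 3 of the 8 sets cover everything (all 56 triples fall short), so 4 is minimum.

4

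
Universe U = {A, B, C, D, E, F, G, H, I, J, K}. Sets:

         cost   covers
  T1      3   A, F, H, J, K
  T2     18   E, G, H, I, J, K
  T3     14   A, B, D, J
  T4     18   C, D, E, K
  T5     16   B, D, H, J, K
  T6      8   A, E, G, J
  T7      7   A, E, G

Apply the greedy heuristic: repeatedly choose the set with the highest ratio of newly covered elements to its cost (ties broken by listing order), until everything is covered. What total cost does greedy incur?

60

Pick 1: T1 adds 5 new (A, F, H, J, K) at cost 3 (ratio 5/3).
Pick 2: T7 adds 2 new (E, G) at cost 7 (ratio 2/7).
Pick 3: T3 adds 2 new (B, D) at cost 14 (ratio 2/14).
Pick 4: T2 adds 1 new (I) at cost 18 (ratio 1/18).
Pick 5: T4 adds 1 new (C) at cost 18 (ratio 1/18).
Greedy total cost: 3 + 7 + 14 + 18 + 18 = 60. (The true optimum is 53, so greedy overshoots here.)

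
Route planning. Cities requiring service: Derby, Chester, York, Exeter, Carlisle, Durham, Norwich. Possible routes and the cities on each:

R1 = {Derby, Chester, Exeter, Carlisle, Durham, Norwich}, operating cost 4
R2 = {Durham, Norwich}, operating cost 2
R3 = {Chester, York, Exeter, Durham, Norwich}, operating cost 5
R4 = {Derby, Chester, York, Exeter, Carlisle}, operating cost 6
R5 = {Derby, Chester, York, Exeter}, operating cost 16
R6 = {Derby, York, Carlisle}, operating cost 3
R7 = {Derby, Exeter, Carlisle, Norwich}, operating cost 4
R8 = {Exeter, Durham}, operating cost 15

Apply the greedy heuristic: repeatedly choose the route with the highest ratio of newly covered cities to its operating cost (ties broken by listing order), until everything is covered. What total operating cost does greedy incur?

7

Pick 1: R1 adds 6 new (Derby, Chester, Exeter, Carlisle, Durham, Norwich) at operating cost 4 (ratio 6/4).
Pick 2: R6 adds 1 new (York) at operating cost 3 (ratio 1/3).
Greedy total operating cost: 4 + 3 = 7.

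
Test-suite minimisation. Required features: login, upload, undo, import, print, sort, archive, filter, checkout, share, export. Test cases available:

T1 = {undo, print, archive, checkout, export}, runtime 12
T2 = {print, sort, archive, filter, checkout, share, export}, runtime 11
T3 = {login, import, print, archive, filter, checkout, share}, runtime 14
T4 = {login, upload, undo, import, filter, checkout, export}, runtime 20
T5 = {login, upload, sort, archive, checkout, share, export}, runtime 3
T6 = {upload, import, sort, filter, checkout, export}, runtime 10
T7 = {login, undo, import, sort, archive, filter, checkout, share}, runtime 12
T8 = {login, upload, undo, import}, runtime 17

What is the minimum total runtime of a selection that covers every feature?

25

T1, T5, T6 cover every feature at runtime 12 + 3 + 10 = 25.
Any cover uses at least 2 test cases; among all covering selections none totals below 25.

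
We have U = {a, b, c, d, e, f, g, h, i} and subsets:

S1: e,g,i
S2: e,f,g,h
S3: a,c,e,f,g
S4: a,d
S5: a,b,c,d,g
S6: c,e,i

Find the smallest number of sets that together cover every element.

S1, S2, S5 together cover {a, b, c, d, e, f, g, h, i} — every element.
No 2 of the 6 sets cover everything (all 15 pairs fall short), so 3 is minimum.
Greedy (largest uncovered first) would take S3, S5, S1, S2 — 4 sets — but 3 suffice.

3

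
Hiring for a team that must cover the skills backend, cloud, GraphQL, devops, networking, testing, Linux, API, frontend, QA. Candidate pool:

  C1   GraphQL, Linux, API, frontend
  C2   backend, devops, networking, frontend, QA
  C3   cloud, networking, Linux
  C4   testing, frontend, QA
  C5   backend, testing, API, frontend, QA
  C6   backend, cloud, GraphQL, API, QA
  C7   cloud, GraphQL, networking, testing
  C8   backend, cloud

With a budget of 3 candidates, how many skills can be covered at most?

10

Choosing C1, C2, C7 covers {backend, cloud, GraphQL, devops, networking, testing, Linux, API, frontend, QA} — 10 skills.
That is all 10 skills.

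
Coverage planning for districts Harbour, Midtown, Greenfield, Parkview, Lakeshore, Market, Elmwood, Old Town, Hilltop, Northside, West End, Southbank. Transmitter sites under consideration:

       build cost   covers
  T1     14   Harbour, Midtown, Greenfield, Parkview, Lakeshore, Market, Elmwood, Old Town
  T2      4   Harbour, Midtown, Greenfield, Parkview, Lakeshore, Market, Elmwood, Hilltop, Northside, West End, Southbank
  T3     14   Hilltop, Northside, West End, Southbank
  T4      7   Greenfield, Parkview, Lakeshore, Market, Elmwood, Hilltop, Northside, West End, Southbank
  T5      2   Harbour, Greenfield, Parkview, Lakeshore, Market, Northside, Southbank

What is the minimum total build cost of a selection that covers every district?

18

T1, T2 cover every district at build cost 14 + 4 = 18.
Any cover uses at least 2 transmitter sites; among all covering selections none totals below 18.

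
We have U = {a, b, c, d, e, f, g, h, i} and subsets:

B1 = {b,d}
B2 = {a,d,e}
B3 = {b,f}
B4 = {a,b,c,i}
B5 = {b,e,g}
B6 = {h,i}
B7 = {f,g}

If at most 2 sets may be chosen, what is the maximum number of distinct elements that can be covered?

Choosing B2, B4 covers {a, b, c, d, e, i} — 6 elements.
No choice of 2 sets does better; here f, g, h are left uncovered.

6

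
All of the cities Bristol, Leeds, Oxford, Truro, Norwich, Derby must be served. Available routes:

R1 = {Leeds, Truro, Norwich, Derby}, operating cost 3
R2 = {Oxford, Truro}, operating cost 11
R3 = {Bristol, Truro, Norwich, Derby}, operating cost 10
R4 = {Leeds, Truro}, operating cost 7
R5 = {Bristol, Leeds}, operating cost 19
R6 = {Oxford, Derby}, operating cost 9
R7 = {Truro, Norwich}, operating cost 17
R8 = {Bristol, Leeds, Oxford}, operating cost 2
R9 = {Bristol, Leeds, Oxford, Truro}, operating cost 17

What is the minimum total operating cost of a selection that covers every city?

R1, R8 cover every city at operating cost 3 + 2 = 5.
Any cover uses at least 2 routes; among all covering selections none totals below 5.

5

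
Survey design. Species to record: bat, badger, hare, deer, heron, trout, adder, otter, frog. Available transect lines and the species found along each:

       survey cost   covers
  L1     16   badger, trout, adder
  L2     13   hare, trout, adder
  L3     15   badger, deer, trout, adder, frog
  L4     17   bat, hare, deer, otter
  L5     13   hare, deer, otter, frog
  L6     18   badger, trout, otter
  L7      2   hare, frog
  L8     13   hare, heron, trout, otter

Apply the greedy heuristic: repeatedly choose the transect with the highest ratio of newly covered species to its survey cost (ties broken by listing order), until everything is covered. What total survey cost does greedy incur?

Pick 1: L7 adds 2 new (hare, frog) at survey cost 2 (ratio 2/2).
Pick 2: L3 adds 4 new (badger, deer, trout, adder) at survey cost 15 (ratio 4/15).
Pick 3: L8 adds 2 new (heron, otter) at survey cost 13 (ratio 2/13).
Pick 4: L4 adds 1 new (bat) at survey cost 17 (ratio 1/17).
Greedy total survey cost: 2 + 15 + 13 + 17 = 47. (The true optimum is 45, so greedy overshoots here.)

47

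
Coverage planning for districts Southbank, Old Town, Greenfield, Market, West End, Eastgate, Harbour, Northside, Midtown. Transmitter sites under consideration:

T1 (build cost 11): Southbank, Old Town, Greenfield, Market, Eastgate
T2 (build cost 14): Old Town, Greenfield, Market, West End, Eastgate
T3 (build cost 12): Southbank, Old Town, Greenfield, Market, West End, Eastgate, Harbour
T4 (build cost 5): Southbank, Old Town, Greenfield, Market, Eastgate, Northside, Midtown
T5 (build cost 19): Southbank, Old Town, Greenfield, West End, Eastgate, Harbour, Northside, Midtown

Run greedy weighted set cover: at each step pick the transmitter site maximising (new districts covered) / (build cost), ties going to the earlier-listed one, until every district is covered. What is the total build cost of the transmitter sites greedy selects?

17

Pick 1: T4 adds 7 new (Southbank, Old Town, Greenfield, Market, Eastgate, Northside, Midtown) at build cost 5 (ratio 7/5).
Pick 2: T3 adds 2 new (West End, Harbour) at build cost 12 (ratio 2/12).
Greedy total build cost: 5 + 12 = 17.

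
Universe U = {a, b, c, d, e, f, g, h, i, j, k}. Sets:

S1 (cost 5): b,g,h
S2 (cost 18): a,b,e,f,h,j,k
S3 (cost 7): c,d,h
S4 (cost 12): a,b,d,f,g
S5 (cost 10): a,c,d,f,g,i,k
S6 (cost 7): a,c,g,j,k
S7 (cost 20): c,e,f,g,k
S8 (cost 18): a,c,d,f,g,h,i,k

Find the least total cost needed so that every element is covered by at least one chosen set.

28

S2, S5 cover every element at cost 18 + 10 = 28.
Any cover uses at least 2 sets; among all covering selections none totals below 28.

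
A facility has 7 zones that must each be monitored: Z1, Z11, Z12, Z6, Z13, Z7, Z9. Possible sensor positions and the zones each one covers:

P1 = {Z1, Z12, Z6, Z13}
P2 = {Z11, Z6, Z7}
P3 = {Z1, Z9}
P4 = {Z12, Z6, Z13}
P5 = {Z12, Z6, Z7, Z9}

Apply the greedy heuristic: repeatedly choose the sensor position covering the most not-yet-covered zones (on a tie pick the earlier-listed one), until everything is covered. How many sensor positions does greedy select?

3

Pick 1: P1 covers 4 new zones (Z1, Z12, Z6, Z13).
Pick 2: P2 covers 2 new zones (Z11, Z7).
Pick 3: P3 covers 1 new zones (Z9).
Greedy uses 3 sensor positions.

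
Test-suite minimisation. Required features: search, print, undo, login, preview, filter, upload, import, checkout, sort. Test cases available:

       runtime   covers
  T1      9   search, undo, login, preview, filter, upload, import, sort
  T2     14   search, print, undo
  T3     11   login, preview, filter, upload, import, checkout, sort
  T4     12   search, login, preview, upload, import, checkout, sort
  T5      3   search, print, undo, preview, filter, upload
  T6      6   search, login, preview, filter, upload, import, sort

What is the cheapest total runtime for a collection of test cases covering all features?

T3, T5 cover every feature at runtime 11 + 3 = 14.
Any cover uses at least 2 test cases; among all covering selections none totals below 14.
Greedy by coverage-per-runtime would pick T5, T6, T3 for 20 — worse than the optimum 14.

14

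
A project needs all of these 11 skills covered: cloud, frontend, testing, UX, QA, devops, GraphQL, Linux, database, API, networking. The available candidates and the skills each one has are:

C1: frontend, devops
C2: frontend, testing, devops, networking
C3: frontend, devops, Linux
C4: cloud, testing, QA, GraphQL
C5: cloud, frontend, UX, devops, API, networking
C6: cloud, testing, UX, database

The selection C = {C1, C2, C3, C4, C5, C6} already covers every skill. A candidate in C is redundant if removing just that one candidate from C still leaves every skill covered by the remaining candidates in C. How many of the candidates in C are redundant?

Drop C1: the rest still cover every skill — redundant.
Drop C2: the rest still cover every skill — redundant.
Drop C3: Linux uncovered — not redundant.
Drop C4: QA, GraphQL uncovered — not redundant.
Drop C5: API uncovered — not redundant.
Drop C6: database uncovered — not redundant.
2 redundant: C1, C2.

2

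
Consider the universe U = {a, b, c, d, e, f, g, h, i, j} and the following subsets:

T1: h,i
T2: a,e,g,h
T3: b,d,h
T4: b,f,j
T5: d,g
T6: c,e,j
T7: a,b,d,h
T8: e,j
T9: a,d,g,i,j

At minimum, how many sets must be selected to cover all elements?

4

T1, T4, T6, T9 together cover {a, b, c, d, e, f, g, h, i, j} — every element.
No 3 of the 9 sets cover everything (all 84 triples fall short), so 4 is minimum.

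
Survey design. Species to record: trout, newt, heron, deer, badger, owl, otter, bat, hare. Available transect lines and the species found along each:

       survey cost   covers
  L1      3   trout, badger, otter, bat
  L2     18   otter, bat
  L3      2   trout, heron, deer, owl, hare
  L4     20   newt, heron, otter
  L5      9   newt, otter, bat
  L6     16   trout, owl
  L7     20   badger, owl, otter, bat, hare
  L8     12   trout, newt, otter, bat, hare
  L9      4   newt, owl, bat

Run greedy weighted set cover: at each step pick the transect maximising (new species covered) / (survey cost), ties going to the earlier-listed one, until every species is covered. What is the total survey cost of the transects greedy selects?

9

Pick 1: L3 adds 5 new (trout, heron, deer, owl, hare) at survey cost 2 (ratio 5/2).
Pick 2: L1 adds 3 new (badger, otter, bat) at survey cost 3 (ratio 3/3).
Pick 3: L9 adds 1 new (newt) at survey cost 4 (ratio 1/4).
Greedy total survey cost: 2 + 3 + 4 = 9.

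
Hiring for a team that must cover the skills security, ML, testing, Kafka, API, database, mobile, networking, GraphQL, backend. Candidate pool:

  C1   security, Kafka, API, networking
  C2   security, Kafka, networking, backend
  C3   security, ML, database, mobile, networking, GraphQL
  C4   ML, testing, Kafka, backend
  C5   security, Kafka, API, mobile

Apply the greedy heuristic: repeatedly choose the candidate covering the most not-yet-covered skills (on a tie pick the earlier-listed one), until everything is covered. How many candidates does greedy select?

Pick 1: C3 covers 6 new skills (security, ML, database, mobile, networking, GraphQL).
Pick 2: C4 covers 3 new skills (testing, Kafka, backend).
Pick 3: C1 covers 1 new skills (API).
Greedy uses 3 candidates.

3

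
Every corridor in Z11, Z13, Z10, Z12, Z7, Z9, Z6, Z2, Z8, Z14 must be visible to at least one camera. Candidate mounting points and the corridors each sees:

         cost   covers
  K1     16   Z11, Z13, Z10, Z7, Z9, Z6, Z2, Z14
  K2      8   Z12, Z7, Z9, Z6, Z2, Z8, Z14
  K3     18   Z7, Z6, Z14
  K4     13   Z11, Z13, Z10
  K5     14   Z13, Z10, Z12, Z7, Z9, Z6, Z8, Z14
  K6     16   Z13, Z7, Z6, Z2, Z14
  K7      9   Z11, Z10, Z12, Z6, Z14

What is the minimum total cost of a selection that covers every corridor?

K2, K4 cover every corridor at cost 8 + 13 = 21.
Any cover uses at least 2 camera mounts; among all covering selections none totals below 21.

21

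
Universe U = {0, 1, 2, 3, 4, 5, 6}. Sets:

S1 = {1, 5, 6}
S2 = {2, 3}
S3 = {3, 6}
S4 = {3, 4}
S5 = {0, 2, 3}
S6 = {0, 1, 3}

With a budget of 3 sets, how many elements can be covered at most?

7

Choosing S1, S4, S5 covers {0, 1, 2, 3, 4, 5, 6} — 7 elements.
That is all 7 elements.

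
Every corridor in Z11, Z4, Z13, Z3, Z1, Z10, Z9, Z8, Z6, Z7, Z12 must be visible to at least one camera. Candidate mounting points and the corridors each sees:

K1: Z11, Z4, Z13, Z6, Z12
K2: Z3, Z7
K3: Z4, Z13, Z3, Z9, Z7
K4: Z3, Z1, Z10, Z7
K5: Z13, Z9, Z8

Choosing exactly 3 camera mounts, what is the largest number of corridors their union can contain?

11

Choosing K1, K4, K5 covers {Z11, Z4, Z13, Z3, Z1, Z10, Z9, Z8, Z6, Z7, Z12} — 11 corridors.
That is all 11 corridors.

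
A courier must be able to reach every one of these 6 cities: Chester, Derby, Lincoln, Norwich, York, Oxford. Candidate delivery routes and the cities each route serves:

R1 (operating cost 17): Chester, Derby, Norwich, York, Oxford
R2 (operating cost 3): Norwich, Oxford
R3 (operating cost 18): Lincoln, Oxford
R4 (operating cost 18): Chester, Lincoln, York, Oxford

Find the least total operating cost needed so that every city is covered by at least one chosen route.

R1, R3 cover every city at operating cost 17 + 18 = 35.
Any cover uses at least 2 routes; among all covering selections none totals below 35.
Greedy by coverage-per-operating cost would pick R2, R1, R3 for 38 — worse than the optimum 35.

35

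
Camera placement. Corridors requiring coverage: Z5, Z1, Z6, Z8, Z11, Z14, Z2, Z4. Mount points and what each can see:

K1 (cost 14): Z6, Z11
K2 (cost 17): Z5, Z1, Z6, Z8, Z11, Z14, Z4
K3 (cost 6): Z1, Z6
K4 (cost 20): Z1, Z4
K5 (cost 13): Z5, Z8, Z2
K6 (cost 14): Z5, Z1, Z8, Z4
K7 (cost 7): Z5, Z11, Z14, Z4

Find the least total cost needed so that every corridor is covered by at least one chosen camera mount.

26

K3, K5, K7 cover every corridor at cost 6 + 13 + 7 = 26.
Any cover uses at least 2 camera mounts; among all covering selections none totals below 26.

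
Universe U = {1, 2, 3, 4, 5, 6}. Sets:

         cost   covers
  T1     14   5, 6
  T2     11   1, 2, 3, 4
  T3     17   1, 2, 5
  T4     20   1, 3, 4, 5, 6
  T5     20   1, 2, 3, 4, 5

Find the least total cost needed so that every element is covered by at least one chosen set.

25

T1, T2 cover every element at cost 14 + 11 = 25.
Any cover uses at least 2 sets; among all covering selections none totals below 25.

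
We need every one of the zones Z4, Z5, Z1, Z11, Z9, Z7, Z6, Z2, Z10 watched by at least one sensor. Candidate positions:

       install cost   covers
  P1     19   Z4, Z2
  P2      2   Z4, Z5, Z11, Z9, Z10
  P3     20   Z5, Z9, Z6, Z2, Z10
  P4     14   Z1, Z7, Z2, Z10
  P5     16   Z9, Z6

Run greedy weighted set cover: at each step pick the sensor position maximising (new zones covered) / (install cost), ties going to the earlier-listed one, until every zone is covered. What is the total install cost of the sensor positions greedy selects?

32

Pick 1: P2 adds 5 new (Z4, Z5, Z11, Z9, Z10) at install cost 2 (ratio 5/2).
Pick 2: P4 adds 3 new (Z1, Z7, Z2) at install cost 14 (ratio 3/14).
Pick 3: P5 adds 1 new (Z6) at install cost 16 (ratio 1/16).
Greedy total install cost: 2 + 14 + 16 = 32.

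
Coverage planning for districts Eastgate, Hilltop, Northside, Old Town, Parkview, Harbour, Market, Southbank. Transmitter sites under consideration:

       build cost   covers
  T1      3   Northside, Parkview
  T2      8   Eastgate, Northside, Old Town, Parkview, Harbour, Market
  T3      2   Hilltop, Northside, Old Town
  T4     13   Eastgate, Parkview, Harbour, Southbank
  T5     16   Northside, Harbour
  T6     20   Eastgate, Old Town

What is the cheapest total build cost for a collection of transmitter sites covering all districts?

23

T2, T3, T4 cover every district at build cost 8 + 2 + 13 = 23.
Any cover uses at least 3 transmitter sites; among all covering selections none totals below 23.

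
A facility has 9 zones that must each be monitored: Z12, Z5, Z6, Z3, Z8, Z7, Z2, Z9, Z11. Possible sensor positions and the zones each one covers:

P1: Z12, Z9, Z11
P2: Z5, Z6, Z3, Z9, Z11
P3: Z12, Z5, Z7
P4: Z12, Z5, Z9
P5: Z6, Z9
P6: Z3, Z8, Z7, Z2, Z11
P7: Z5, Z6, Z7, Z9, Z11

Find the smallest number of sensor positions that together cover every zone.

P1, P2, P6 together cover {Z12, Z5, Z6, Z3, Z8, Z7, Z2, Z9, Z11} — every zone.
No 2 of the 7 sensor positions cover everything (all 21 pairs fall short), so 3 is minimum.

3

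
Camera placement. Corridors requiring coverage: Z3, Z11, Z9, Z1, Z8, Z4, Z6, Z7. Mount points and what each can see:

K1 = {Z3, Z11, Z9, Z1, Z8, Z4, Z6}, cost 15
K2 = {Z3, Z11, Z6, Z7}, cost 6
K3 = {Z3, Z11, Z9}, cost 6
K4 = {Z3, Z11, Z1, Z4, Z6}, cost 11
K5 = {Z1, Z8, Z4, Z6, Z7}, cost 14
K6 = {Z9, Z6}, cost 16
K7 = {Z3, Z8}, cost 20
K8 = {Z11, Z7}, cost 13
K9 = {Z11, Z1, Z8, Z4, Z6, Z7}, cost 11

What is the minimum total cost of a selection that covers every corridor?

K3, K9 cover every corridor at cost 6 + 11 = 17.
Any cover uses at least 2 camera mounts; among all covering selections none totals below 17.

17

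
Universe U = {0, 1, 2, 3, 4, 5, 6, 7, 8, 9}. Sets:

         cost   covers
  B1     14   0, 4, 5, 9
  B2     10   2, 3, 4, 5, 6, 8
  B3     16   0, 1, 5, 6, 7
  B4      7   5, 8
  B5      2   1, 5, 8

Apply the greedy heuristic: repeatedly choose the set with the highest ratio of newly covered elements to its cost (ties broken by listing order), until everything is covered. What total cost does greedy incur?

42

Pick 1: B5 adds 3 new (1, 5, 8) at cost 2 (ratio 3/2).
Pick 2: B2 adds 4 new (2, 3, 4, 6) at cost 10 (ratio 4/10).
Pick 3: B1 adds 2 new (0, 9) at cost 14 (ratio 2/14).
Pick 4: B3 adds 1 new (7) at cost 16 (ratio 1/16).
Greedy total cost: 2 + 10 + 14 + 16 = 42. (The true optimum is 40, so greedy overshoots here.)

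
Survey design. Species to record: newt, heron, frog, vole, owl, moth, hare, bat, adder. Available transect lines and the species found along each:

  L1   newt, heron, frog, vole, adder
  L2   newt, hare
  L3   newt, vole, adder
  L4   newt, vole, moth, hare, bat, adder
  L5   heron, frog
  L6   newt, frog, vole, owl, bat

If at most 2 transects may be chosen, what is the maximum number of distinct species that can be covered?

8

Choosing L1, L4 covers {newt, heron, frog, vole, moth, hare, bat, adder} — 8 species.
No choice of 2 transects does better; here owl is left uncovered.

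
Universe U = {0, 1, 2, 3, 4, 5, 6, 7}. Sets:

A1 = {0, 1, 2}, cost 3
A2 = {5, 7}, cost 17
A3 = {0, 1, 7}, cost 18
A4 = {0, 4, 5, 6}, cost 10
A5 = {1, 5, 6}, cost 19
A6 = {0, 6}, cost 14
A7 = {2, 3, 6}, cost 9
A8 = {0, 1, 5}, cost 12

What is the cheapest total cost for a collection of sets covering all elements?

37

A3, A4, A7 cover every element at cost 18 + 10 + 9 = 37.
Any cover uses at least 3 sets; among all covering selections none totals below 37.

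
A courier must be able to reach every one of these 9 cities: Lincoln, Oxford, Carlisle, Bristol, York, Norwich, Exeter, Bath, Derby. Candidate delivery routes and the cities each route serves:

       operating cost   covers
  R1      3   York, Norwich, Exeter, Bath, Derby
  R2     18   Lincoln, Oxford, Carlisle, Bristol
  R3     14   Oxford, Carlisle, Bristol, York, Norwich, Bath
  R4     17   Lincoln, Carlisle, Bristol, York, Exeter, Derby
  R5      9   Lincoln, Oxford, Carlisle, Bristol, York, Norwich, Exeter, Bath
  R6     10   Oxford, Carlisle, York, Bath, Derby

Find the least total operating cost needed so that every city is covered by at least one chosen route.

R1, R5 cover every city at operating cost 3 + 9 = 12.
Any cover uses at least 2 routes; among all covering selections none totals below 12.

12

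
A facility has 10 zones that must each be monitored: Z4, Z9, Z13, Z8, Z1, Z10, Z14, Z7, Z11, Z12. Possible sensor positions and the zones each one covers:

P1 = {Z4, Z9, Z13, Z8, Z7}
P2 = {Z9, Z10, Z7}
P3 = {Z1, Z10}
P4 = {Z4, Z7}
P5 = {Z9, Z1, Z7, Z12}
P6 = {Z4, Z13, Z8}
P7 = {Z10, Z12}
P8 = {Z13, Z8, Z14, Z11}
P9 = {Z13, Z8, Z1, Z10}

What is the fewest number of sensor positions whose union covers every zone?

4

P1, P2, P5, P8 together cover {Z4, Z9, Z13, Z8, Z1, Z10, Z14, Z7, Z11, Z12} — every zone.
No 3 of the 9 sensor positions cover everything (all 84 triples fall short), so 4 is minimum.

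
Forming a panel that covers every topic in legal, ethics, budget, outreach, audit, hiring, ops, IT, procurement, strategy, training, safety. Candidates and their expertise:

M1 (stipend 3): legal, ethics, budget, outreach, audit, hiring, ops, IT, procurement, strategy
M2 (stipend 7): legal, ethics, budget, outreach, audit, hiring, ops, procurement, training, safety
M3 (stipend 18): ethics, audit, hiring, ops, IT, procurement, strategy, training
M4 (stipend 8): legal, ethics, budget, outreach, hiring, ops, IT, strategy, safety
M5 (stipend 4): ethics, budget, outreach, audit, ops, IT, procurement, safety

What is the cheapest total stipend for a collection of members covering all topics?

M1, M2 cover every topic at stipend 3 + 7 = 10.
Any cover uses at least 2 members; among all covering selections none totals below 10.

10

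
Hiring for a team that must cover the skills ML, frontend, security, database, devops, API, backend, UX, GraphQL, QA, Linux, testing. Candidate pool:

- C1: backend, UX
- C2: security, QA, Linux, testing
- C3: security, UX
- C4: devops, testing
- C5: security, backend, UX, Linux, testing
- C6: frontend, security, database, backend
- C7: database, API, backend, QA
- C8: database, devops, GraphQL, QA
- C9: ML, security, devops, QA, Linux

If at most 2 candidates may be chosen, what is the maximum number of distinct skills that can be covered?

9

Choosing C5, C8 covers {security, database, devops, backend, UX, GraphQL, QA, Linux, testing} — 9 skills.
No choice of 2 candidates does better; here ML, frontend, API are left uncovered.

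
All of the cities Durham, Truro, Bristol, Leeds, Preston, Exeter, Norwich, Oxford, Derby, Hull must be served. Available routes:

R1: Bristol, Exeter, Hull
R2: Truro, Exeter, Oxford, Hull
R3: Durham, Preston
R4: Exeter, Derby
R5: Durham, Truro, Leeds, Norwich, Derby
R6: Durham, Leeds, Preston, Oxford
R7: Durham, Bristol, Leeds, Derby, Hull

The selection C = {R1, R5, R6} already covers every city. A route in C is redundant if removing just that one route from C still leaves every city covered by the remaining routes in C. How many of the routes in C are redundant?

0

Drop R1: Bristol, Exeter, Hull uncovered — not redundant.
Drop R5: Truro, Norwich, Derby uncovered — not redundant.
Drop R6: Preston, Oxford uncovered — not redundant.
None of the routes in C is redundant.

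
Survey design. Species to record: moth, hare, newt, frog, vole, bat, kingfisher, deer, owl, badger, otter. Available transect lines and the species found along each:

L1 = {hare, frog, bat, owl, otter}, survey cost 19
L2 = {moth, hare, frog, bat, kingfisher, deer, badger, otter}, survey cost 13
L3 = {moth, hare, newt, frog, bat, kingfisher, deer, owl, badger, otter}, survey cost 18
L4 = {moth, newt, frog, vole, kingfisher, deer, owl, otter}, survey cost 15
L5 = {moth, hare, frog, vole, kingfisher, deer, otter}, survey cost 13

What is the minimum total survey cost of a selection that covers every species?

L2, L4 cover every species at survey cost 13 + 15 = 28.
Any cover uses at least 2 transects; among all covering selections none totals below 28.

28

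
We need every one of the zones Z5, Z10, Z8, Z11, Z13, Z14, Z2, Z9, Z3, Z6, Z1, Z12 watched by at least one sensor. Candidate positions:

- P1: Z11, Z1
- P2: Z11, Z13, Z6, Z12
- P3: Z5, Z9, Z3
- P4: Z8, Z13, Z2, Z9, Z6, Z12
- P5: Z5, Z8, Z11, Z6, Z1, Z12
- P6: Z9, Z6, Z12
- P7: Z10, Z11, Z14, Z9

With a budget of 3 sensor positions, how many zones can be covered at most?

Choosing P3, P4, P7 covers {Z5, Z10, Z8, Z11, Z13, Z14, Z2, Z9, Z3, Z6, Z12} — 11 zones.
No choice of 3 sensor positions does better; here Z1 is left uncovered.

11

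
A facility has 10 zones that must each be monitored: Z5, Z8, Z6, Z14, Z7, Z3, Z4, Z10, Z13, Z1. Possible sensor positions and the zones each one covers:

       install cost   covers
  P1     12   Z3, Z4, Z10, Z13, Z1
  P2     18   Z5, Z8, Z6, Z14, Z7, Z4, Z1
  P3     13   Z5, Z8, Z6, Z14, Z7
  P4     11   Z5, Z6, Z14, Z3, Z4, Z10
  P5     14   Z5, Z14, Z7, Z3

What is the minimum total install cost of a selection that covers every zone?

P1, P3 cover every zone at install cost 12 + 13 = 25.
Any cover uses at least 2 sensor positions; among all covering selections none totals below 25.
Greedy by coverage-per-install cost would pick P4, P1, P3 for 36 — worse than the optimum 25.

25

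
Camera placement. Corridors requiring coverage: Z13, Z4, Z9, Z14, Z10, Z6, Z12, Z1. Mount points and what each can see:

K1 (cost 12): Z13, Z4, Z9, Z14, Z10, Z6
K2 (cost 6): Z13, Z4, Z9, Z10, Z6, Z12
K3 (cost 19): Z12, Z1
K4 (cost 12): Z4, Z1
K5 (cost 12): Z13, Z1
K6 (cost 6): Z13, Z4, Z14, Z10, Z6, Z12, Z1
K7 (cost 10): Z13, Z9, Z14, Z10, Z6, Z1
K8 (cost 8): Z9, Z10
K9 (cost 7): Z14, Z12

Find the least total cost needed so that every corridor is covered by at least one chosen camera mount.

12

K2, K6 cover every corridor at cost 6 + 6 = 12.
Any cover uses at least 2 camera mounts; among all covering selections none totals below 12.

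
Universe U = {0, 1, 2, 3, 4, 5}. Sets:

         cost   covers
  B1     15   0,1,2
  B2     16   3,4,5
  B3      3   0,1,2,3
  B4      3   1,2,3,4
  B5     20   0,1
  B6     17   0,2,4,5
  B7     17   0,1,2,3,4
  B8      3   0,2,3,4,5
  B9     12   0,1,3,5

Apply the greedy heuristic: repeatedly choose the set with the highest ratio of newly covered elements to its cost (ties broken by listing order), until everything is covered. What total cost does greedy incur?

Pick 1: B8 adds 5 new (0, 2, 3, 4, 5) at cost 3 (ratio 5/3).
Pick 2: B3 adds 1 new (1) at cost 3 (ratio 1/3).
Greedy total cost: 3 + 3 = 6.

6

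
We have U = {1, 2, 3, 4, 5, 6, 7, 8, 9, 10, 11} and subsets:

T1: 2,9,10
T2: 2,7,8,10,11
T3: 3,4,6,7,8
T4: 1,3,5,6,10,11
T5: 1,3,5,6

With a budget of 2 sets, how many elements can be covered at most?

Choosing T2, T4 covers {1, 2, 3, 5, 6, 7, 8, 10, 11} — 9 elements.
No choice of 2 sets does better; here 4, 9 are left uncovered.

9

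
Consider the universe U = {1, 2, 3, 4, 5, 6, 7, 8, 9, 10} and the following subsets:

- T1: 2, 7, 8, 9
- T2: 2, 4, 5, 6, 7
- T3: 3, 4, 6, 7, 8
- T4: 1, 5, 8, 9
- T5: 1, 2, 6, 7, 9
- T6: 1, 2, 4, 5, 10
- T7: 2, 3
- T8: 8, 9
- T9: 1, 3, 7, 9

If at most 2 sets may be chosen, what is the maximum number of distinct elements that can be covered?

9

Choosing T3, T6 covers {1, 2, 3, 4, 5, 6, 7, 8, 10} — 9 elements.
No choice of 2 sets does better; here 9 is left uncovered.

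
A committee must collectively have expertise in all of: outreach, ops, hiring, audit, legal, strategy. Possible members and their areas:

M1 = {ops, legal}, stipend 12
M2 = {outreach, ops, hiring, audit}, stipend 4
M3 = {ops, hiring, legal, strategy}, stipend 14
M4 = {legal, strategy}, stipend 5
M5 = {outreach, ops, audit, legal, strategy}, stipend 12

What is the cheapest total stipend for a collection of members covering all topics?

9

M2, M4 cover every topic at stipend 4 + 5 = 9.
Any cover uses at least 2 members; among all covering selections none totals below 9.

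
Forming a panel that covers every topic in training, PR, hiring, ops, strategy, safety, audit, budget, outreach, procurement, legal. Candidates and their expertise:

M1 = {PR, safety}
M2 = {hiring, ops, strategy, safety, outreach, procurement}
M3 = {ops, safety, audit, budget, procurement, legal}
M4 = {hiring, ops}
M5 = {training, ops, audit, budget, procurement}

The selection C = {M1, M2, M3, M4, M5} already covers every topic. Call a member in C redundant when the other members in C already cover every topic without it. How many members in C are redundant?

Drop M1: PR uncovered — not redundant.
Drop M2: strategy, outreach uncovered — not redundant.
Drop M3: legal uncovered — not redundant.
Drop M4: the rest still cover every topic — redundant.
Drop M5: training uncovered — not redundant.
1 redundant: M4.

1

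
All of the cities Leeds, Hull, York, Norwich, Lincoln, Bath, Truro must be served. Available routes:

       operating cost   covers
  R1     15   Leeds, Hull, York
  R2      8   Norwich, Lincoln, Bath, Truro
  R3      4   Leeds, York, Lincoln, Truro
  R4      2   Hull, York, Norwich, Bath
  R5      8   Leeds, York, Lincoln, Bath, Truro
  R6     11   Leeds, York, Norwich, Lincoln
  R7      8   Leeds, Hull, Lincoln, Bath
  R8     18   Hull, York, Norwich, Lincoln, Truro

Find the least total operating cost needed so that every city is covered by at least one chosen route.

R3, R4 cover every city at operating cost 4 + 2 = 6.
Any cover uses at least 2 routes; among all covering selections none totals below 6.

6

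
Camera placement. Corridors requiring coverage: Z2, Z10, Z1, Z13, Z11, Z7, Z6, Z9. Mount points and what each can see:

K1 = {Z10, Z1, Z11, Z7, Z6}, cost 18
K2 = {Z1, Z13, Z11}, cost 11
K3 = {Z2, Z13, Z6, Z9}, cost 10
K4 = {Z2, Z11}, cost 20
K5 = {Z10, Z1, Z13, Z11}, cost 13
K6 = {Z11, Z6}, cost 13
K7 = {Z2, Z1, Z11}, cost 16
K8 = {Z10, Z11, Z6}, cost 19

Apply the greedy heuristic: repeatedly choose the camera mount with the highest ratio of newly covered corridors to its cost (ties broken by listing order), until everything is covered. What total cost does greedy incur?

Pick 1: K3 adds 4 new (Z2, Z13, Z6, Z9) at cost 10 (ratio 4/10).
Pick 2: K5 adds 3 new (Z10, Z1, Z11) at cost 13 (ratio 3/13).
Pick 3: K1 adds 1 new (Z7) at cost 18 (ratio 1/18).
Greedy total cost: 10 + 13 + 18 = 41. (The true optimum is 28, so greedy overshoots here.)

41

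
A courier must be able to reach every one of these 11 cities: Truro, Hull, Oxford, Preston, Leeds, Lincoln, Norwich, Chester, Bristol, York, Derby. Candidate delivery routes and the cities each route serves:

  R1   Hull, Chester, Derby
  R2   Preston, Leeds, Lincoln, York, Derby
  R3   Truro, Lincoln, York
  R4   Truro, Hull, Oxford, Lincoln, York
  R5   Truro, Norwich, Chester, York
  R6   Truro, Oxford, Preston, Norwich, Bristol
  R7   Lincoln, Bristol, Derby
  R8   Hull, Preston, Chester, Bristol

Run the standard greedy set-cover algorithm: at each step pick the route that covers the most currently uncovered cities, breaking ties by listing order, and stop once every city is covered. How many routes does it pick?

3

Pick 1: R2 covers 5 new cities (Preston, Leeds, Lincoln, York, Derby).
Pick 2: R6 covers 4 new cities (Truro, Oxford, Norwich, Bristol).
Pick 3: R1 covers 2 new cities (Hull, Chester).
Greedy uses 3 routes.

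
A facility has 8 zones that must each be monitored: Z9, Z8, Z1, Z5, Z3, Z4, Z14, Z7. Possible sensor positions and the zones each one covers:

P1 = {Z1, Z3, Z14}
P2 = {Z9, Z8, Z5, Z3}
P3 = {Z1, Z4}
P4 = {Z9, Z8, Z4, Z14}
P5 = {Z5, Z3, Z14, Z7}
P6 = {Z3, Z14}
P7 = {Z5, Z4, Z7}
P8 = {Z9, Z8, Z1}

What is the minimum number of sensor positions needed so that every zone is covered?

3

P1, P2, P7 together cover {Z9, Z8, Z1, Z5, Z3, Z4, Z14, Z7} — every zone.
No 2 of the 8 sensor positions cover everything (all 28 pairs fall short), so 3 is minimum.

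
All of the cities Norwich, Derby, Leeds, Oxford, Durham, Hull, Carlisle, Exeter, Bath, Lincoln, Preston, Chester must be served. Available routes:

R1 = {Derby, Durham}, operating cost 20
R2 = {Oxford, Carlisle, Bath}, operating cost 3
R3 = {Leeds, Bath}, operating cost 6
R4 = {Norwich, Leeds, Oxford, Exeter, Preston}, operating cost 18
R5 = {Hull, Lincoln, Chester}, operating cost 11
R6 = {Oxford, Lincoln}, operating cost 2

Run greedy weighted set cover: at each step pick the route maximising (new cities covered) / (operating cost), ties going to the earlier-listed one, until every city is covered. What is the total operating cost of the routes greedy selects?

Pick 1: R2 adds 3 new (Oxford, Carlisle, Bath) at operating cost 3 (ratio 3/3).
Pick 2: R6 adds 1 new (Lincoln) at operating cost 2 (ratio 1/2).
Pick 3: R4 adds 4 new (Norwich, Leeds, Exeter, Preston) at operating cost 18 (ratio 4/18).
Pick 4: R5 adds 2 new (Hull, Chester) at operating cost 11 (ratio 2/11).
Pick 5: R1 adds 2 new (Derby, Durham) at operating cost 20 (ratio 2/20).
Greedy total operating cost: 3 + 2 + 18 + 11 + 20 = 54. (The true optimum is 52, so greedy overshoots here.)

54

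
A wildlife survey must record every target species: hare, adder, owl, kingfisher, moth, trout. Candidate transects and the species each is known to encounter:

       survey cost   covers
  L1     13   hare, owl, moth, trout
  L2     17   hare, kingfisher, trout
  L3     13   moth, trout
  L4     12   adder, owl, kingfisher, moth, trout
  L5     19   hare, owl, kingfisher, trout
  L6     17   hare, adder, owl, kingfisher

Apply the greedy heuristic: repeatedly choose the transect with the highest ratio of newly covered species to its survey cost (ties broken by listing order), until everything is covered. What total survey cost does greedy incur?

Pick 1: L4 adds 5 new (adder, owl, kingfisher, moth, trout) at survey cost 12 (ratio 5/12).
Pick 2: L1 adds 1 new (hare) at survey cost 13 (ratio 1/13).
Greedy total survey cost: 12 + 13 = 25.

25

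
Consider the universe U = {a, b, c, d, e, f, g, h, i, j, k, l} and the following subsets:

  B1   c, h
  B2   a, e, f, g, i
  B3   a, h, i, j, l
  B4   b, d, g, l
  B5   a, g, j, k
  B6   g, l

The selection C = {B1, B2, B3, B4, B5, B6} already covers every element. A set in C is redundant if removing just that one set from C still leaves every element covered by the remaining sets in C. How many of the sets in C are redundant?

2

Drop B1: c uncovered — not redundant.
Drop B2: e, f uncovered — not redundant.
Drop B3: the rest still cover every element — redundant.
Drop B4: b, d uncovered — not redundant.
Drop B5: k uncovered — not redundant.
Drop B6: the rest still cover every element — redundant.
2 redundant: B3, B6.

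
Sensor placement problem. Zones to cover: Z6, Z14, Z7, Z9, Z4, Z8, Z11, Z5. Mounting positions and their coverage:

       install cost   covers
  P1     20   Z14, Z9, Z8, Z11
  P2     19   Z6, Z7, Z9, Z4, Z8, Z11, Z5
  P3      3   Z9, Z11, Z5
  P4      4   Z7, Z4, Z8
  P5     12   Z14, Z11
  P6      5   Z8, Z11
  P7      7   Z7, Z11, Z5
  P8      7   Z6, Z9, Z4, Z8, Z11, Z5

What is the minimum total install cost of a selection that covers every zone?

P4, P5, P8 cover every zone at install cost 4 + 12 + 7 = 23.
Any cover uses at least 2 sensor positions; among all covering selections none totals below 23.

23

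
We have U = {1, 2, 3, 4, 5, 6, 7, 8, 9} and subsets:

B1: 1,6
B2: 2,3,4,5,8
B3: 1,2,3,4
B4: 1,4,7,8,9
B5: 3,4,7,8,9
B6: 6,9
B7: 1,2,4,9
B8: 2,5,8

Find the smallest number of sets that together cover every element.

B1, B2, B4 together cover {1, 2, 3, 4, 5, 6, 7, 8, 9} — every element.
No 2 of the 8 sets cover everything (all 28 pairs fall short), so 3 is minimum.

3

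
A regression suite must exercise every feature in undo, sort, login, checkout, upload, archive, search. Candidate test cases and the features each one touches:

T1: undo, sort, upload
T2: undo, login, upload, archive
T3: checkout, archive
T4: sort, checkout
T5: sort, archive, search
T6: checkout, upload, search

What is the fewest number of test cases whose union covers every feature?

3

T1, T2, T6 together cover {undo, sort, login, checkout, upload, archive, search} — every feature.
No 2 of the 6 test cases cover everything (all 15 pairs fall short), so 3 is minimum.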